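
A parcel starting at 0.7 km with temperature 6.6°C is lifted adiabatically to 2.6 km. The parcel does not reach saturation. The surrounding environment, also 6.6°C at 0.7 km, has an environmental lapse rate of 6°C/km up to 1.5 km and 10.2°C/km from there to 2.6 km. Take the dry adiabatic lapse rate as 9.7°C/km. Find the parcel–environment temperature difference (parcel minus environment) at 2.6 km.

-2.41°C (parcel cooler than environment)

Parcel:
  700 → 2600 m (dry, 9.7°C/km): ΔT = -9.7 × 1.9 = -18.43°C → T = -11.83°C
Environment:
  700 → 1500 m (environment, lower layer, 6°C/km): ΔT = -6 × 0.8 = -4.8°C → T = 1.8°C
  1500 → 2600 m (environment, upper layer, 10.2°C/km): ΔT = -10.2 × 1.1 = -11.22°C → T = -9.42°C
T_parcel − T_env = -11.83 − (-9.42) = -2.41°C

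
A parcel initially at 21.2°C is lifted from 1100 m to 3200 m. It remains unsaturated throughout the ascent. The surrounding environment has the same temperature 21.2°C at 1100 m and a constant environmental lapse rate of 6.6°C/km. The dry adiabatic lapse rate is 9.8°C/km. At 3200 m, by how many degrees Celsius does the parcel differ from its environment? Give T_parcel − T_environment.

-6.72°C (parcel cooler than environment)

Parcel:
  From 1100 m to 3200 m (dry): cools by 9.8 × 2.1 = 20.58°C, giving 0.62°C.
Environment:
  From 1100 m to 3200 m (environment): cools by 6.6 × 2.1 = 13.86°C, giving 7.34°C.
T_parcel − T_env = 0.62 − 7.34 = -6.72°C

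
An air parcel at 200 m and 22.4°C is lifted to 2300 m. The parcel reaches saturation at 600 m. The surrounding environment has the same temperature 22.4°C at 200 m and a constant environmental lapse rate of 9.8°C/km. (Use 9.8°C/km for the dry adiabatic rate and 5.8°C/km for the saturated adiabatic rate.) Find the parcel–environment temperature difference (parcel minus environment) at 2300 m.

Parcel:
  Dry to 600 m: -9.8 × 0.4 km = -3.92°C, so T = 18.48°C.
  Saturated to 2300 m: -5.8 × 1.7 km = -9.86°C, so T = 8.62°C.
Environment:
  Environment to 2300 m: -9.8 × 2.1 km = -20.58°C, so T = 1.82°C.
T_parcel − T_env = 8.62 − 1.82 = +6.8°C

+6.8°C (parcel warmer than environment)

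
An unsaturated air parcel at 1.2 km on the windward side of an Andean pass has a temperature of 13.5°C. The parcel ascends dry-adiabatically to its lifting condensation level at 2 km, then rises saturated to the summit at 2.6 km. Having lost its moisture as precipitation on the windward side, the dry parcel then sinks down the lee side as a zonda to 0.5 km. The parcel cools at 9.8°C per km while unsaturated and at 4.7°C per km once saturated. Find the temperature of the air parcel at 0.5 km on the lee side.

Dry to 2000 m: -9.8 × 0.8 km = -7.84°C, so T = 5.66°C.
Saturated to 2600 m: -4.7 × 0.6 km = -2.82°C, so T = 2.84°C.
Dry descent to 500 m: +9.8 × 2.1 km = +20.58°C, so T = 23.42°C.

23.42°C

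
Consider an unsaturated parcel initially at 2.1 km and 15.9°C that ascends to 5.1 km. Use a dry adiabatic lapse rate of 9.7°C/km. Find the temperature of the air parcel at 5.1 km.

-13.2°C

2100–5100 m, dry adiabatic: Δz = 3 km ⇒ ΔT = -29.1°C; T = -13.2°C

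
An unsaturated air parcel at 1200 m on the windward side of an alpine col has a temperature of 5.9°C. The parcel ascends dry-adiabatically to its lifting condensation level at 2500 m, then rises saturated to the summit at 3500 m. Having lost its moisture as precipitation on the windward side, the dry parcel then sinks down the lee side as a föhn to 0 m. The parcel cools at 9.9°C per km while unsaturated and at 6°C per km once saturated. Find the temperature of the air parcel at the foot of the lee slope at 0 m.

From 1200 m to 2500 m (dry): cools by 9.9 × 1.3 = 12.87°C, giving -6.97°C.
From 2500 m to 3500 m (saturated): cools by 6 × 1 = 6°C, giving -12.97°C.
From 3500 m to 0 m (dry descent): warms by 9.9 × 3.5 = 34.65°C, giving 21.68°C.

21.68°C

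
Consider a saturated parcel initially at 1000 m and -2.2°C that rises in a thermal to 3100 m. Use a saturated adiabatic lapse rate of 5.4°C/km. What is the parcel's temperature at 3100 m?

Saturated adiabatic to 3100 m: -5.4 × 2.1 km = -11.34°C, so T = -13.54°C.

-13.54°C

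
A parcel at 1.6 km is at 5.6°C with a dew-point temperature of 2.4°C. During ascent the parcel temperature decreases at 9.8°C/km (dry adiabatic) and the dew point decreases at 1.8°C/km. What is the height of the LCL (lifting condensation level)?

T and T_d converge at 9.8 − 1.8 = 8°C per km
Height above start = (5.6 − 2.4) / 8 = 0.4 km
LCL altitude = 1600 m + 400 m = 2000 m

2 km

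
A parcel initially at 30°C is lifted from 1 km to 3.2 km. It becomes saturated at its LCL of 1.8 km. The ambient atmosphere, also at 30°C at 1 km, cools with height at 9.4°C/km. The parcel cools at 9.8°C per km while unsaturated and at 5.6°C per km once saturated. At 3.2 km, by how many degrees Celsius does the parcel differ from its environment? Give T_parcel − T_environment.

Parcel:
  From 1000 m to 1800 m (dry): cools by 9.8 × 0.8 = 7.84°C, giving 22.16°C.
  From 1800 m to 3200 m (saturated): cools by 5.6 × 1.4 = 7.84°C, giving 14.32°C.
Environment:
  From 1000 m to 3200 m (environment): cools by 9.4 × 2.2 = 20.68°C, giving 9.32°C.
T_parcel − T_env = 14.32 − 9.32 = +5°C

+5°C (parcel warmer than environment)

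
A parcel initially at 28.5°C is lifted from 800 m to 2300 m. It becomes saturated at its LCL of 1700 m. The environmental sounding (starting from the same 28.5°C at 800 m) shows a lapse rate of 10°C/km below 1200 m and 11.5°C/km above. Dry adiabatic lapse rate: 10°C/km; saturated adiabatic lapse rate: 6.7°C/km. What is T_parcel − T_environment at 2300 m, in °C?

+3.63°C (parcel warmer than environment)

Parcel:
  800 → 1700 m (dry, 10°C/km): ΔT = -10 × 0.9 = -9°C → T = 19.5°C
  1700 → 2300 m (saturated, 6.7°C/km): ΔT = -6.7 × 0.6 = -4.02°C → T = 15.48°C
Environment:
  800 → 1200 m (environment, lower layer, 10°C/km): ΔT = -10 × 0.4 = -4°C → T = 24.5°C
  1200 → 2300 m (environment, upper layer, 11.5°C/km): ΔT = -11.5 × 1.1 = -12.65°C → T = 11.85°C
T_parcel − T_env = 15.48 − 11.85 = +3.63°C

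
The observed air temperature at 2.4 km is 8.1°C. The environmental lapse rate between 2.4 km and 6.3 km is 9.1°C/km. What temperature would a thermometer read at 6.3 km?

From 2400 m to 6300 m (environmental): cools by 9.1 × 3.9 = 35.49°C, giving -27.39°C.

-27.39°C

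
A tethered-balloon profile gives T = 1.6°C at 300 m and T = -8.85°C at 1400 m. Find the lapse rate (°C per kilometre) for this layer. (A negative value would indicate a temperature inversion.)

9.5°C/km

Γ = −ΔT/Δz = (1.6 − (-8.85)) / (1400 − 300) m
  = 10.45°C / 1.1 km = 9.5°C/km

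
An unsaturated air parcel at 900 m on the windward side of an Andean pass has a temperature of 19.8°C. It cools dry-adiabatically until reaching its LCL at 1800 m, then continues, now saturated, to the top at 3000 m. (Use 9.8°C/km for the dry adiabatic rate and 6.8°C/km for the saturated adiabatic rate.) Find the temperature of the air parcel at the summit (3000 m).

900–1800 m, dry: Δz = 0.9 km ⇒ ΔT = -8.82°C; T = 10.98°C
1800–3000 m, saturated: Δz = 1.2 km ⇒ ΔT = -8.16°C; T = 2.82°C

2.82°C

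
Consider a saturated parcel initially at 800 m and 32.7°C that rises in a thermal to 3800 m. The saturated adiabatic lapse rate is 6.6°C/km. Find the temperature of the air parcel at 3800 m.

12.9°C

800–3800 m, saturated adiabatic: Δz = 3 km ⇒ ΔT = -19.8°C; T = 12.9°C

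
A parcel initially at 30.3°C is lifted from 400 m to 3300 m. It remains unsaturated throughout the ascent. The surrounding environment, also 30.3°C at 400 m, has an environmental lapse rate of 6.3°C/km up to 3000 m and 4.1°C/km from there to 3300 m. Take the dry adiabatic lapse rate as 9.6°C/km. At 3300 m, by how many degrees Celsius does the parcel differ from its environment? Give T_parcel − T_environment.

Parcel:
  Dry to 3300 m: -9.6 × 2.9 km = -27.84°C, so T = 2.46°C.
Environment:
  Environment, lower layer to 3000 m: -6.3 × 2.6 km = -16.38°C, so T = 13.92°C.
  Environment, upper layer to 3300 m: -4.1 × 0.3 km = -1.23°C, so T = 12.69°C.
T_parcel − T_env = 2.46 − 12.69 = -10.23°C

-10.23°C (parcel cooler than environment)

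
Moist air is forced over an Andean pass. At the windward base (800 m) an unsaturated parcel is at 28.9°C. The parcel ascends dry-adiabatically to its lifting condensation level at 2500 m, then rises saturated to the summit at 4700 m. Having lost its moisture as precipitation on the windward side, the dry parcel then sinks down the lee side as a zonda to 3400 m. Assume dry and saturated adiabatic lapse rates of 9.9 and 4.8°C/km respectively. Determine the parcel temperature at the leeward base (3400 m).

14.38°C

800 → 2500 m (dry, 9.9°C/km): ΔT = -9.9 × 1.7 = -16.83°C → T = 12.07°C
2500 → 4700 m (saturated, 4.8°C/km): ΔT = -4.8 × 2.2 = -10.56°C → T = 1.51°C
4700 → 3400 m (dry descent, 9.9°C/km): ΔT = +9.9 × 1.3 = +12.87°C → T = 14.38°C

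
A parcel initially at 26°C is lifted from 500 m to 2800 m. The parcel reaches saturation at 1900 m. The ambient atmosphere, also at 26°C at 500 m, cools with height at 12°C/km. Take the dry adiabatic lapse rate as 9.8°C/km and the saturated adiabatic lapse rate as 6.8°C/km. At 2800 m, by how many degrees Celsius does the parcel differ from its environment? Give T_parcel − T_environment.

Parcel:
  Dry to 1900 m: -9.8 × 1.4 km = -13.72°C, so T = 12.28°C.
  Saturated to 2800 m: -6.8 × 0.9 km = -6.12°C, so T = 6.16°C.
Environment:
  Environment to 2800 m: -12 × 2.3 km = -27.6°C, so T = -1.6°C.
T_parcel − T_env = 6.16 − (-1.6) = +7.76°C

+7.76°C (parcel warmer than environment)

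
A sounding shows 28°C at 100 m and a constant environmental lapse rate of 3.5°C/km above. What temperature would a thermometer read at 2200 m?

100–2200 m, environmental: Δz = 2.1 km ⇒ ΔT = -7.35°C; T = 20.65°C

20.65°C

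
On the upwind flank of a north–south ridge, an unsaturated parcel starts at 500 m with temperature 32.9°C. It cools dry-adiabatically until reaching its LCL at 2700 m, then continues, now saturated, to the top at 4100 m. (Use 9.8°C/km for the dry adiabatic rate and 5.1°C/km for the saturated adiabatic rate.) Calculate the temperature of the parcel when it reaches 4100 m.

4.2°C

500 → 2700 m (dry, 9.8°C/km): ΔT = -9.8 × 2.2 = -21.56°C → T = 11.34°C
2700 → 4100 m (saturated, 5.1°C/km): ΔT = -5.1 × 1.4 = -7.14°C → T = 4.2°C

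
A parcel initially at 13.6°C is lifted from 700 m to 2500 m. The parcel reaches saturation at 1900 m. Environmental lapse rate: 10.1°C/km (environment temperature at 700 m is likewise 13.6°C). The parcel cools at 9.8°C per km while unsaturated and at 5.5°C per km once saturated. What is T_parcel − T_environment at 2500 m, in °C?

Parcel:
  From 700 m to 1900 m (dry): cools by 9.8 × 1.2 = 11.76°C, giving 1.84°C.
  From 1900 m to 2500 m (saturated): cools by 5.5 × 0.6 = 3.3°C, giving -1.46°C.
Environment:
  From 700 m to 2500 m (environment): cools by 10.1 × 1.8 = 18.18°C, giving -4.58°C.
T_parcel − T_env = -1.46 − (-4.58) = +3.12°C

+3.12°C (parcel warmer than environment)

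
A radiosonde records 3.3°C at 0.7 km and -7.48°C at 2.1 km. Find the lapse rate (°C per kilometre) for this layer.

7.7°C/km

Γ = −ΔT/Δz = (3.3 − (-7.48)) / (2100 − 700) m
  = 10.78°C / 1.4 km = 7.7°C/km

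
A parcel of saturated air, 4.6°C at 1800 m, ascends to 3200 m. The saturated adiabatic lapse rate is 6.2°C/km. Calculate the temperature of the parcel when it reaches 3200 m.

-4.08°C

1800 → 3200 m (saturated adiabatic, 6.2°C/km): ΔT = -6.2 × 1.4 = -8.68°C → T = -4.08°C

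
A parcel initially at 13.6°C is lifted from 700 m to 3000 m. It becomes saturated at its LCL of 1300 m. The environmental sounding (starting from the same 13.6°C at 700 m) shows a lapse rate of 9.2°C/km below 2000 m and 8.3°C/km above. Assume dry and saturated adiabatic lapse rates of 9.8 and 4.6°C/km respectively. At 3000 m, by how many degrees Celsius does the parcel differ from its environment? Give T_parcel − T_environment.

+6.56°C (parcel warmer than environment)

Parcel:
  From 700 m to 1300 m (dry): cools by 9.8 × 0.6 = 5.88°C, giving 7.72°C.
  From 1300 m to 3000 m (saturated): cools by 4.6 × 1.7 = 7.82°C, giving -0.1°C.
Environment:
  From 700 m to 2000 m (environment, lower layer): cools by 9.2 × 1.3 = 11.96°C, giving 1.64°C.
  From 2000 m to 3000 m (environment, upper layer): cools by 8.3 × 1 = 8.3°C, giving -6.66°C.
T_parcel − T_env = -0.1 − (-6.66) = +6.56°C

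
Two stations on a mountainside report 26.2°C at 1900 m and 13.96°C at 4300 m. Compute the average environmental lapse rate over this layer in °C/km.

Γ = −ΔT/Δz = (26.2 − 13.96) / (4300 − 1900) m
  = 12.24°C / 2.4 km = 5.1°C/km

5.1°C/km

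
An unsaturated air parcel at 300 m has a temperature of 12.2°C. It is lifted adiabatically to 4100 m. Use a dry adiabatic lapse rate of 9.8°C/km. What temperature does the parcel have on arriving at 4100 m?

-25.04°C

300 → 4100 m (dry adiabatic, 9.8°C/km): ΔT = -9.8 × 3.8 = -37.24°C → T = -25.04°C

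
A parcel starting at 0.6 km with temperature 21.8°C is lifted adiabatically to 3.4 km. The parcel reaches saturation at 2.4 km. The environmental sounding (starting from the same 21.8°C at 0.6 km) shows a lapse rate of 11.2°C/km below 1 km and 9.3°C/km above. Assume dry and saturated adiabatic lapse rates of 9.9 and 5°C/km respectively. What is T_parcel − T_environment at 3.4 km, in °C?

+3.98°C (parcel warmer than environment)

Parcel:
  From 600 m to 2400 m (dry): cools by 9.9 × 1.8 = 17.82°C, giving 3.98°C.
  From 2400 m to 3400 m (saturated): cools by 5 × 1 = 5°C, giving -1.02°C.
Environment:
  From 600 m to 1000 m (environment, lower layer): cools by 11.2 × 0.4 = 4.48°C, giving 17.32°C.
  From 1000 m to 3400 m (environment, upper layer): cools by 9.3 × 2.4 = 22.32°C, giving -5°C.
T_parcel − T_env = -1.02 − (-5) = +3.98°C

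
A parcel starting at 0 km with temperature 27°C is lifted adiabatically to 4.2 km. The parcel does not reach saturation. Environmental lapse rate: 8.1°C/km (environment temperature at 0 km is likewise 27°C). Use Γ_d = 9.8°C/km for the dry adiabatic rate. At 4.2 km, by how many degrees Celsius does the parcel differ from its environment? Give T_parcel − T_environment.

-7.14°C (parcel cooler than environment)

Parcel:
  0 → 4200 m (dry, 9.8°C/km): ΔT = -9.8 × 4.2 = -41.16°C → T = -14.16°C
Environment:
  0 → 4200 m (environment, 8.1°C/km): ΔT = -8.1 × 4.2 = -34.02°C → T = -7.02°C
T_parcel − T_env = -14.16 − (-7.02) = -7.14°C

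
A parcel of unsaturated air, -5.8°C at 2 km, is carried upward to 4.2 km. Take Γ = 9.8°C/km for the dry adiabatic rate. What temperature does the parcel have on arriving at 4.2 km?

-27.36°C

Dry adiabatic to 4200 m: -9.8 × 2.2 km = -21.56°C, so T = -27.36°C.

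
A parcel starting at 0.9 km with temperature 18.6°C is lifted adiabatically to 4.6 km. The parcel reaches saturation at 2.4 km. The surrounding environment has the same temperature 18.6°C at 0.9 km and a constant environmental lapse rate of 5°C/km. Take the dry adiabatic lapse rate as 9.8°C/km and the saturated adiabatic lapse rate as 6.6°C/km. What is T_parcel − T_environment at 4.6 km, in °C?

Parcel:
  Dry to 2400 m: -9.8 × 1.5 km = -14.7°C, so T = 3.9°C.
  Saturated to 4600 m: -6.6 × 2.2 km = -14.52°C, so T = -10.62°C.
Environment:
  Environment to 4600 m: -5 × 3.7 km = -18.5°C, so T = 0.1°C.
T_parcel − T_env = -10.62 − 0.1 = -10.72°C

-10.72°C (parcel cooler than environment)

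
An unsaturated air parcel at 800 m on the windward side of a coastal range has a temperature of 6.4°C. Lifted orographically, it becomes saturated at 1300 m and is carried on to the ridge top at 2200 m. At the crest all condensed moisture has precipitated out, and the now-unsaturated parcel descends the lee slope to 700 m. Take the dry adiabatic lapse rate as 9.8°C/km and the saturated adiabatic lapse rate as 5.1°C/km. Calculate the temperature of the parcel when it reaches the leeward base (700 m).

11.61°C

800–1300 m, dry: Δz = 0.5 km ⇒ ΔT = -4.9°C; T = 1.5°C
1300–2200 m, saturated: Δz = 0.9 km ⇒ ΔT = -4.59°C; T = -3.09°C
2200–700 m, dry descent: Δz = 1.5 km ⇒ ΔT = +14.7°C; T = 11.61°C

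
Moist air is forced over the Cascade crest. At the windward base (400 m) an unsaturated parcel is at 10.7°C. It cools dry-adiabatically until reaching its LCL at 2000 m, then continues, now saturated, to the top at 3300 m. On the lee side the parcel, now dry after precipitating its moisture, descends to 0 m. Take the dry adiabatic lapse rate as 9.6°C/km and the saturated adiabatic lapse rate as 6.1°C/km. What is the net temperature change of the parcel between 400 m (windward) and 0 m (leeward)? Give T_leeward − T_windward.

Dry to 2000 m: -9.6 × 1.6 km = -15.36°C, so T = -4.66°C.
Saturated to 3300 m: -6.1 × 1.3 km = -7.93°C, so T = -12.59°C.
Dry descent to 0 m: +9.6 × 3.3 km = +31.68°C, so T = 19.09°C.
Net change vs windward start: 19.09 − 10.7 = +8.39°C

+8.39°C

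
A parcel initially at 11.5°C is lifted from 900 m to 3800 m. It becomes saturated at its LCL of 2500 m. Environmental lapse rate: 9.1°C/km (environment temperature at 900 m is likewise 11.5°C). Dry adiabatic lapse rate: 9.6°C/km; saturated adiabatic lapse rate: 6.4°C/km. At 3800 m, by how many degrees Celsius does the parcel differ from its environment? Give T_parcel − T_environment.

Parcel:
  900 → 2500 m (dry, 9.6°C/km): ΔT = -9.6 × 1.6 = -15.36°C → T = -3.86°C
  2500 → 3800 m (saturated, 6.4°C/km): ΔT = -6.4 × 1.3 = -8.32°C → T = -12.18°C
Environment:
  900 → 3800 m (environment, 9.1°C/km): ΔT = -9.1 × 2.9 = -26.39°C → T = -14.89°C
T_parcel − T_env = -12.18 − (-14.89) = +2.71°C

+2.71°C (parcel warmer than environment)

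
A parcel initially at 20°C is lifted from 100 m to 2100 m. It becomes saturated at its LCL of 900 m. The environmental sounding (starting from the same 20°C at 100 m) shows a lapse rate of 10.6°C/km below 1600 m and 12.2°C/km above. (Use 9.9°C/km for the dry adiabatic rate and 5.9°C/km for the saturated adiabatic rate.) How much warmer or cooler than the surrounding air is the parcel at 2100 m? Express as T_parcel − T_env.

Parcel:
  100–900 m, dry: Δz = 0.8 km ⇒ ΔT = -7.92°C; T = 12.08°C
  900–2100 m, saturated: Δz = 1.2 km ⇒ ΔT = -7.08°C; T = 5°C
Environment:
  100–1600 m, environment, lower layer: Δz = 1.5 km ⇒ ΔT = -15.9°C; T = 4.1°C
  1600–2100 m, environment, upper layer: Δz = 0.5 km ⇒ ΔT = -6.1°C; T = -2°C
T_parcel − T_env = 5 − (-2) = +7°C

+7°C (parcel warmer than environment)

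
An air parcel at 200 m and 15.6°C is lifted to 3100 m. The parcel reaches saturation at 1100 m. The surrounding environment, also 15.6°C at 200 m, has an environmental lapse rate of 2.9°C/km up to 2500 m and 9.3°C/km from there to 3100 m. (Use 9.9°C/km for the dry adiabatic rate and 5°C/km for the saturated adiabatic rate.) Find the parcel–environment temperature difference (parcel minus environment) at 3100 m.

-6.66°C (parcel cooler than environment)

Parcel:
  200 → 1100 m (dry, 9.9°C/km): ΔT = -9.9 × 0.9 = -8.91°C → T = 6.69°C
  1100 → 3100 m (saturated, 5°C/km): ΔT = -5 × 2 = -10°C → T = -3.31°C
Environment:
  200 → 2500 m (environment, lower layer, 2.9°C/km): ΔT = -2.9 × 2.3 = -6.67°C → T = 8.93°C
  2500 → 3100 m (environment, upper layer, 9.3°C/km): ΔT = -9.3 × 0.6 = -5.58°C → T = 3.35°C
T_parcel − T_env = -3.31 − 3.35 = -6.66°C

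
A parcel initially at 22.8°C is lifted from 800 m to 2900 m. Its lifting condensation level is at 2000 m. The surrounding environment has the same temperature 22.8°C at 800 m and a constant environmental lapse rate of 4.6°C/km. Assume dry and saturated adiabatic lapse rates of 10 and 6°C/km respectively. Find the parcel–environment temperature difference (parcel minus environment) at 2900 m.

-7.74°C (parcel cooler than environment)

Parcel:
  800 → 2000 m (dry, 10°C/km): ΔT = -10 × 1.2 = -12°C → T = 10.8°C
  2000 → 2900 m (saturated, 6°C/km): ΔT = -6 × 0.9 = -5.4°C → T = 5.4°C
Environment:
  800 → 2900 m (environment, 4.6°C/km): ΔT = -4.6 × 2.1 = -9.66°C → T = 13.14°C
T_parcel − T_env = 5.4 − 13.14 = -7.74°C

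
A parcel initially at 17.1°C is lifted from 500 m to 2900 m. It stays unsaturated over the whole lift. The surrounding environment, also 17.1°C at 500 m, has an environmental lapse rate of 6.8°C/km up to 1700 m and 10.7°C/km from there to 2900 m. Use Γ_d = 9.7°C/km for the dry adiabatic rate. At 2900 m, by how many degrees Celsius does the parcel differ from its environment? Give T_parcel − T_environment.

Parcel:
  500–2900 m, dry: Δz = 2.4 km ⇒ ΔT = -23.28°C; T = -6.18°C
Environment:
  500–1700 m, environment, lower layer: Δz = 1.2 km ⇒ ΔT = -8.16°C; T = 8.94°C
  1700–2900 m, environment, upper layer: Δz = 1.2 km ⇒ ΔT = -12.84°C; T = -3.9°C
T_parcel − T_env = -6.18 − (-3.9) = -2.28°C

-2.28°C (parcel cooler than environment)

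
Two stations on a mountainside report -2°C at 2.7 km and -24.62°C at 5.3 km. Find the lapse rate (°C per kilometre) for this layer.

8.7°C/km

Γ = −ΔT/Δz = (-2 − (-24.62)) / (5300 − 2700) m
  = 22.62°C / 2.6 km = 8.7°C/km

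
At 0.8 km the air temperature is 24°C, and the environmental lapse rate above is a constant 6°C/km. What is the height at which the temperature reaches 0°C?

Height above start = (24 − 0) / 6 = 4 km
Altitude = 800 m + 4000 m = 4800 m

4.8 km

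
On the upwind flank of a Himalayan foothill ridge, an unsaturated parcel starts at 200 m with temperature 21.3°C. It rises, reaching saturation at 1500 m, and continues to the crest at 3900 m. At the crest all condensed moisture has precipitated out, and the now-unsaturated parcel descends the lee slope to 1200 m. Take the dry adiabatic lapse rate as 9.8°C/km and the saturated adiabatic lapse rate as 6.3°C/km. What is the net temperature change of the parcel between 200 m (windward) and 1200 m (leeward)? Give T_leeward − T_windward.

200 → 1500 m (dry, 9.8°C/km): ΔT = -9.8 × 1.3 = -12.74°C → T = 8.56°C
1500 → 3900 m (saturated, 6.3°C/km): ΔT = -6.3 × 2.4 = -15.12°C → T = -6.56°C
3900 → 1200 m (dry descent, 9.8°C/km): ΔT = +9.8 × 2.7 = +26.46°C → T = 19.9°C
Net change vs windward start: 19.9 − 21.3 = -1.4°C

-1.4°C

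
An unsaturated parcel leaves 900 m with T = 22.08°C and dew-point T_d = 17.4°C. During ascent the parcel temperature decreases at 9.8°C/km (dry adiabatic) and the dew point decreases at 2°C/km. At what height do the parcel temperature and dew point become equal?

1500 m

T and T_d converge at 9.8 − 2 = 7.8°C per km
Height above start = (22.08 − 17.4) / 7.8 = 0.6 km
LCL altitude = 900 m + 600 m = 1500 m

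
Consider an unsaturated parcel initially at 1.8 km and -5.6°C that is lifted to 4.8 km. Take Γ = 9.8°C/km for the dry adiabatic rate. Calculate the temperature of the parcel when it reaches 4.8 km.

-35°C

1800–4800 m, dry adiabatic: Δz = 3 km ⇒ ΔT = -29.4°C; T = -35°C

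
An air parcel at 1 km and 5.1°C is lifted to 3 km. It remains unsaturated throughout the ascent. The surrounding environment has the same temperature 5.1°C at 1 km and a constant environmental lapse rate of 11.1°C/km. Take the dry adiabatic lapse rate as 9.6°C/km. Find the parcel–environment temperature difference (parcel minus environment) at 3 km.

Parcel:
  1000–3000 m, dry: Δz = 2 km ⇒ ΔT = -19.2°C; T = -14.1°C
Environment:
  1000–3000 m, environment: Δz = 2 km ⇒ ΔT = -22.2°C; T = -17.1°C
T_parcel − T_env = -14.1 − (-17.1) = +3°C

+3°C (parcel warmer than environment)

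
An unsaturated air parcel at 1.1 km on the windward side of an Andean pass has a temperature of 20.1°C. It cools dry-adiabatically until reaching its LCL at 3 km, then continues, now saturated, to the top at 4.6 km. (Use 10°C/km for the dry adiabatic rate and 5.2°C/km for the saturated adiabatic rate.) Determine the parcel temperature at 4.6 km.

1100–3000 m, dry: Δz = 1.9 km ⇒ ΔT = -19°C; T = 1.1°C
3000–4600 m, saturated: Δz = 1.6 km ⇒ ΔT = -8.32°C; T = -7.22°C

-7.22°C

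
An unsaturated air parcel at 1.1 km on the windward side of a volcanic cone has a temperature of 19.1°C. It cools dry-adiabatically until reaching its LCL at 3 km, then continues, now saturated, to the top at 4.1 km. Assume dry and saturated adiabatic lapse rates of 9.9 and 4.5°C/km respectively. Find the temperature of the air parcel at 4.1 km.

-4.66°C

1100 → 3000 m (dry, 9.9°C/km): ΔT = -9.9 × 1.9 = -18.81°C → T = 0.29°C
3000 → 4100 m (saturated, 4.5°C/km): ΔT = -4.5 × 1.1 = -4.95°C → T = -4.66°C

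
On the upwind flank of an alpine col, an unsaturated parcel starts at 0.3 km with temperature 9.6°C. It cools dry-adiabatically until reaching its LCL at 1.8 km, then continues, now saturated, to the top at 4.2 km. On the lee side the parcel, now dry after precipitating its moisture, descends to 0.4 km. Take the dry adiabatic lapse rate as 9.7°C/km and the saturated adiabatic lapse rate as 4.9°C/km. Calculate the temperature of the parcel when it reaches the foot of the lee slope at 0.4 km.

20.15°C

Dry to 1800 m: -9.7 × 1.5 km = -14.55°C, so T = -4.95°C.
Saturated to 4200 m: -4.9 × 2.4 km = -11.76°C, so T = -16.71°C.
Dry descent to 400 m: +9.7 × 3.8 km = +36.86°C, so T = 20.15°C.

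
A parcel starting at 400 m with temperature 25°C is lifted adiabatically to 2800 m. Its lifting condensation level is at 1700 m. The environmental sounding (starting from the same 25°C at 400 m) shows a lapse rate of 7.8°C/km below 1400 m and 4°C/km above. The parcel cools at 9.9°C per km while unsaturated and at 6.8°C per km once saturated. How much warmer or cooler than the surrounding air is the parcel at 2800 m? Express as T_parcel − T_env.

-6.95°C (parcel cooler than environment)

Parcel:
  400 → 1700 m (dry, 9.9°C/km): ΔT = -9.9 × 1.3 = -12.87°C → T = 12.13°C
  1700 → 2800 m (saturated, 6.8°C/km): ΔT = -6.8 × 1.1 = -7.48°C → T = 4.65°C
Environment:
  400 → 1400 m (environment, lower layer, 7.8°C/km): ΔT = -7.8 × 1 = -7.8°C → T = 17.2°C
  1400 → 2800 m (environment, upper layer, 4°C/km): ΔT = -4 × 1.4 = -5.6°C → T = 11.6°C
T_parcel − T_env = 4.65 − 11.6 = -6.95°C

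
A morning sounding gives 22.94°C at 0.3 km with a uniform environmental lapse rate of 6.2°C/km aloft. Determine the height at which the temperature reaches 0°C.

Height above start = (22.94 − 0) / 6.2 = 3.7 km
Altitude = 300 m + 3700 m = 4000 m

4 km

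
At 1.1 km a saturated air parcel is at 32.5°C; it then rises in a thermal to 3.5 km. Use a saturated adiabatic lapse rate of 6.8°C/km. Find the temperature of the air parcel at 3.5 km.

16.18°C

1100 → 3500 m (saturated adiabatic, 6.8°C/km): ΔT = -6.8 × 2.4 = -16.32°C → T = 16.18°C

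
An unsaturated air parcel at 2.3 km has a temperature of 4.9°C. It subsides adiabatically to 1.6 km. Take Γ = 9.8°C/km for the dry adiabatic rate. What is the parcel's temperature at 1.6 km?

From 2300 m to 1600 m (dry adiabatic): warms by 9.8 × 0.7 = 6.86°C, giving 11.76°C.

11.76°C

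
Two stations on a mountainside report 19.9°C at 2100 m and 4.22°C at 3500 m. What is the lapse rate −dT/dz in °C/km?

Γ = −ΔT/Δz = (19.9 − 4.22) / (3500 − 2100) m
  = 15.68°C / 1.4 km = 11.2°C/km

11.2°C/km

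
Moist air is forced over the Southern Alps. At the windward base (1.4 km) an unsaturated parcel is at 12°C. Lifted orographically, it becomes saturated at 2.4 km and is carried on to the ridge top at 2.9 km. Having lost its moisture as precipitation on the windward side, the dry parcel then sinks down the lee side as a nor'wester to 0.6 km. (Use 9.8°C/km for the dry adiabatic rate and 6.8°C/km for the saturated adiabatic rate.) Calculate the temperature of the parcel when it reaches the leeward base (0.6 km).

1400 → 2400 m (dry, 9.8°C/km): ΔT = -9.8 × 1 = -9.8°C → T = 2.2°C
2400 → 2900 m (saturated, 6.8°C/km): ΔT = -6.8 × 0.5 = -3.4°C → T = -1.2°C
2900 → 600 m (dry descent, 9.8°C/km): ΔT = +9.8 × 2.3 = +22.54°C → T = 21.34°C

21.34°C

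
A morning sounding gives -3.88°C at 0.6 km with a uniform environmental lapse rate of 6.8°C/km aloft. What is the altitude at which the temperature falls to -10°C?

Height above start = (-3.88 − (-10)) / 6.8 = 0.9 km
Altitude = 600 m + 900 m = 1500 m

1.5 km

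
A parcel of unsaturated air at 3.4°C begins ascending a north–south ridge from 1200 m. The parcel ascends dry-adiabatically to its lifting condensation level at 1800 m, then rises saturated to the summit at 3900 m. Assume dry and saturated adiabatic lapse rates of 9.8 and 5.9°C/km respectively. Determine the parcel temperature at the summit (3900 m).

From 1200 m to 1800 m (dry): cools by 9.8 × 0.6 = 5.88°C, giving -2.48°C.
From 1800 m to 3900 m (saturated): cools by 5.9 × 2.1 = 12.39°C, giving -14.87°C.

-14.87°C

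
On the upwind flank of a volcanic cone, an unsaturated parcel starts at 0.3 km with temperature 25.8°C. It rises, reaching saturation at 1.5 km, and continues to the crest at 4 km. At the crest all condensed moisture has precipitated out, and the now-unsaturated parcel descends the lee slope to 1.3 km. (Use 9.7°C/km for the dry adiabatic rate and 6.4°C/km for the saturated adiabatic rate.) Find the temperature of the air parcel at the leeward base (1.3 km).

24.35°C

300 → 1500 m (dry, 9.7°C/km): ΔT = -9.7 × 1.2 = -11.64°C → T = 14.16°C
1500 → 4000 m (saturated, 6.4°C/km): ΔT = -6.4 × 2.5 = -16°C → T = -1.84°C
4000 → 1300 m (dry descent, 9.7°C/km): ΔT = +9.7 × 2.7 = +26.19°C → T = 24.35°C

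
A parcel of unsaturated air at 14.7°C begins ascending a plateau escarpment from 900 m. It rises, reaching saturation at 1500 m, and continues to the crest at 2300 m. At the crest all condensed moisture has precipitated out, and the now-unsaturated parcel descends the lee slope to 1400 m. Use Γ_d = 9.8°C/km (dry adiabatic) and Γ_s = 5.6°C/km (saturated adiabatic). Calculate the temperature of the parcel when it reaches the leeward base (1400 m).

900–1500 m, dry: Δz = 0.6 km ⇒ ΔT = -5.88°C; T = 8.82°C
1500–2300 m, saturated: Δz = 0.8 km ⇒ ΔT = -4.48°C; T = 4.34°C
2300–1400 m, dry descent: Δz = 0.9 km ⇒ ΔT = +8.82°C; T = 13.16°C

13.16°C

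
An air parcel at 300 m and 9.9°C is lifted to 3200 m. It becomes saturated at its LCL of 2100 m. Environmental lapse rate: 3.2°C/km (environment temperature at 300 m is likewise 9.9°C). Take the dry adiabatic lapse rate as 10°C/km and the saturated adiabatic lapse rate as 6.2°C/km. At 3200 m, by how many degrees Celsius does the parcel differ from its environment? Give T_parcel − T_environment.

-15.54°C (parcel cooler than environment)

Parcel:
  300 → 2100 m (dry, 10°C/km): ΔT = -10 × 1.8 = -18°C → T = -8.1°C
  2100 → 3200 m (saturated, 6.2°C/km): ΔT = -6.2 × 1.1 = -6.82°C → T = -14.92°C
Environment:
  300 → 3200 m (environment, 3.2°C/km): ΔT = -3.2 × 2.9 = -9.28°C → T = 0.62°C
T_parcel − T_env = -14.92 − 0.62 = -15.54°C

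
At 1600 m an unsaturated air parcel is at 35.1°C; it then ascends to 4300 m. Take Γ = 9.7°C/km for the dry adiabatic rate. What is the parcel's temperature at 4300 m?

From 1600 m to 4300 m (dry adiabatic): cools by 9.7 × 2.7 = 26.19°C, giving 8.91°C.

8.91°C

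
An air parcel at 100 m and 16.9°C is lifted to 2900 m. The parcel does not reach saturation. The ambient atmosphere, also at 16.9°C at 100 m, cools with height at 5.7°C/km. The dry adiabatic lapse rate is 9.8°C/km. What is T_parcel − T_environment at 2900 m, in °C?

-11.48°C (parcel cooler than environment)

Parcel:
  Dry to 2900 m: -9.8 × 2.8 km = -27.44°C, so T = -10.54°C.
Environment:
  Environment to 2900 m: -5.7 × 2.8 km = -15.96°C, so T = 0.94°C.
T_parcel − T_env = -10.54 − 0.94 = -11.48°C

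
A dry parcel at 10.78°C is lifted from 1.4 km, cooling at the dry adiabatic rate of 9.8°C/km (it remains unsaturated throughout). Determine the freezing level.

Height above start = (10.78 − 0) / 9.8 = 1.1 km
Altitude = 1400 m + 1100 m = 2500 m

2.5 km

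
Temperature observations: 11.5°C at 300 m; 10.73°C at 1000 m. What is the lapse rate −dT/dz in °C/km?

Γ = −ΔT/Δz = (11.5 − 10.73) / (1000 − 300) m
  = 0.77°C / 0.7 km = 1.1°C/km

1.1°C/km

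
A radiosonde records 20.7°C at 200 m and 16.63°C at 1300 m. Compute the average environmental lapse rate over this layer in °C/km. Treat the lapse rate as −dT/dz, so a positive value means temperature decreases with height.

3.7°C/km

Γ = −ΔT/Δz = (20.7 − 16.63) / (1300 − 200) m
  = 4.07°C / 1.1 km = 3.7°C/km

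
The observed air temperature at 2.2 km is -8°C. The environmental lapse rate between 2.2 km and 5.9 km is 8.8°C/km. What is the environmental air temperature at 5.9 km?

-40.56°C

From 2200 m to 5900 m (environmental): cools by 8.8 × 3.7 = 32.56°C, giving -40.56°C.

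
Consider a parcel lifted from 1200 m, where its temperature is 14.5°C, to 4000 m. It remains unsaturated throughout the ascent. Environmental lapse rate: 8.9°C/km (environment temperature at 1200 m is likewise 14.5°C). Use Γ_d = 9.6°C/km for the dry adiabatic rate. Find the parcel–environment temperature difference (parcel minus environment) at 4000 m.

-1.96°C (parcel cooler than environment)

Parcel:
  From 1200 m to 4000 m (dry): cools by 9.6 × 2.8 = 26.88°C, giving -12.38°C.
Environment:
  From 1200 m to 4000 m (environment): cools by 8.9 × 2.8 = 24.92°C, giving -10.42°C.
T_parcel − T_env = -12.38 − (-10.42) = -1.96°C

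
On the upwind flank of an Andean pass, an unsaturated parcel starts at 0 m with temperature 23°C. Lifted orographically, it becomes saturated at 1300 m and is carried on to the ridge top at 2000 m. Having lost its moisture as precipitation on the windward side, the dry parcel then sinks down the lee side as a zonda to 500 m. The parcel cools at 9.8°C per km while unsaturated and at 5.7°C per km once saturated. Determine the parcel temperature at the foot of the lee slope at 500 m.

20.97°C

Dry to 1300 m: -9.8 × 1.3 km = -12.74°C, so T = 10.26°C.
Saturated to 2000 m: -5.7 × 0.7 km = -3.99°C, so T = 6.27°C.
Dry descent to 500 m: +9.8 × 1.5 km = +14.7°C, so T = 20.97°C.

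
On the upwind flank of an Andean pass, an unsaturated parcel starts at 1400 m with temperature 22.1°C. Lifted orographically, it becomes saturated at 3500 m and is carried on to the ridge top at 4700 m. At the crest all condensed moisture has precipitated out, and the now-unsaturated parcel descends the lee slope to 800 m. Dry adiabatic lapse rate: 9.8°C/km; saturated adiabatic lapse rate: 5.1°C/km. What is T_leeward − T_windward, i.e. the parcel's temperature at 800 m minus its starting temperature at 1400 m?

From 1400 m to 3500 m (dry): cools by 9.8 × 2.1 = 20.58°C, giving 1.52°C.
From 3500 m to 4700 m (saturated): cools by 5.1 × 1.2 = 6.12°C, giving -4.6°C.
From 4700 m to 800 m (dry descent): warms by 9.8 × 3.9 = 38.22°C, giving 33.62°C.
Net change vs windward start: 33.62 − 22.1 = +11.52°C

+11.52°C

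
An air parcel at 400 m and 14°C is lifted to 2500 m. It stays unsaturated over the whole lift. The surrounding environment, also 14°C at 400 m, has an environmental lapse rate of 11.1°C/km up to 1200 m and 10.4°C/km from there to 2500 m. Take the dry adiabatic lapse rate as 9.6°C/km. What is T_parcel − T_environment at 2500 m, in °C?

+2.24°C (parcel warmer than environment)

Parcel:
  Dry to 2500 m: -9.6 × 2.1 km = -20.16°C, so T = -6.16°C.
Environment:
  Environment, lower layer to 1200 m: -11.1 × 0.8 km = -8.88°C, so T = 5.12°C.
  Environment, upper layer to 2500 m: -10.4 × 1.3 km = -13.52°C, so T = -8.4°C.
T_parcel − T_env = -6.16 − (-8.4) = +2.24°C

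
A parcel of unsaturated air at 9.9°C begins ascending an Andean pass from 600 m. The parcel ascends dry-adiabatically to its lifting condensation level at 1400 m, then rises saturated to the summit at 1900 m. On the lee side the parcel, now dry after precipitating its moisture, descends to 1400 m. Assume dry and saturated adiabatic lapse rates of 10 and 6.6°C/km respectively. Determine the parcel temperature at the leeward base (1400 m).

Dry to 1400 m: -10 × 0.8 km = -8°C, so T = 1.9°C.
Saturated to 1900 m: -6.6 × 0.5 km = -3.3°C, so T = -1.4°C.
Dry descent to 1400 m: +10 × 0.5 km = +5°C, so T = 3.6°C.

3.6°C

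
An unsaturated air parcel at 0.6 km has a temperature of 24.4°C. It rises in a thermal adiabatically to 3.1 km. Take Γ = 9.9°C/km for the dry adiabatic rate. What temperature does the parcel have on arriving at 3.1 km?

-0.35°C

600 → 3100 m (dry adiabatic, 9.9°C/km): ΔT = -9.9 × 2.5 = -24.75°C → T = -0.35°C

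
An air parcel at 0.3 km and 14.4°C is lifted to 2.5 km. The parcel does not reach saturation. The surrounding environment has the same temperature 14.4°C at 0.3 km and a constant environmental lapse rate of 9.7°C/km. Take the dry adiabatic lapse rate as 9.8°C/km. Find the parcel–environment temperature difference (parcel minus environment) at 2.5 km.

-0.22°C (parcel cooler than environment)

Parcel:
  Dry to 2500 m: -9.8 × 2.2 km = -21.56°C, so T = -7.16°C.
Environment:
  Environment to 2500 m: -9.7 × 2.2 km = -21.34°C, so T = -6.94°C.
T_parcel − T_env = -7.16 − (-6.94) = -0.22°C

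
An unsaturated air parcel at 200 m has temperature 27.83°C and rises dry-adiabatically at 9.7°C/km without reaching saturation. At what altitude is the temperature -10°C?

Height above start = (27.83 − (-10)) / 9.7 = 3.9 km
Altitude = 200 m + 3900 m = 4100 m

4100 m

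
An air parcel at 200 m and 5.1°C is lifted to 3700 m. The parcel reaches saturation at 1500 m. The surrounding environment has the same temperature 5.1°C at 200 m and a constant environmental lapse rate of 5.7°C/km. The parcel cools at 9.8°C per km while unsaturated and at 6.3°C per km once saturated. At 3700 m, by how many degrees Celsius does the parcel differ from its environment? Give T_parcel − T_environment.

-6.65°C (parcel cooler than environment)

Parcel:
  Dry to 1500 m: -9.8 × 1.3 km = -12.74°C, so T = -7.64°C.
  Saturated to 3700 m: -6.3 × 2.2 km = -13.86°C, so T = -21.5°C.
Environment:
  Environment to 3700 m: -5.7 × 3.5 km = -19.95°C, so T = -14.85°C.
T_parcel − T_env = -21.5 − (-14.85) = -6.65°C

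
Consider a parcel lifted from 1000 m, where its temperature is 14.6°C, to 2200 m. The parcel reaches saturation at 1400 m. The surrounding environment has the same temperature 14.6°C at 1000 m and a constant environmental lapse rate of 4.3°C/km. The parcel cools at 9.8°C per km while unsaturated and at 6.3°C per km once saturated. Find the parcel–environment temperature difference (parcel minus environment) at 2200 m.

Parcel:
  From 1000 m to 1400 m (dry): cools by 9.8 × 0.4 = 3.92°C, giving 10.68°C.
  From 1400 m to 2200 m (saturated): cools by 6.3 × 0.8 = 5.04°C, giving 5.64°C.
Environment:
  From 1000 m to 2200 m (environment): cools by 4.3 × 1.2 = 5.16°C, giving 9.44°C.
T_parcel − T_env = 5.64 − 9.44 = -3.8°C

-3.8°C (parcel cooler than environment)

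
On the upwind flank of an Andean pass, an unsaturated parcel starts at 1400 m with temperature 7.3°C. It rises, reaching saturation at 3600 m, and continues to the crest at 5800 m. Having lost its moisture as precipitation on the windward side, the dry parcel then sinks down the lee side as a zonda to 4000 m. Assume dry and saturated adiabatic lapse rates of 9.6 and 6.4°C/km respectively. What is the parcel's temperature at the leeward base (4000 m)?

1400 → 3600 m (dry, 9.6°C/km): ΔT = -9.6 × 2.2 = -21.12°C → T = -13.82°C
3600 → 5800 m (saturated, 6.4°C/km): ΔT = -6.4 × 2.2 = -14.08°C → T = -27.9°C
5800 → 4000 m (dry descent, 9.6°C/km): ΔT = +9.6 × 1.8 = +17.28°C → T = -10.62°C

-10.62°C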